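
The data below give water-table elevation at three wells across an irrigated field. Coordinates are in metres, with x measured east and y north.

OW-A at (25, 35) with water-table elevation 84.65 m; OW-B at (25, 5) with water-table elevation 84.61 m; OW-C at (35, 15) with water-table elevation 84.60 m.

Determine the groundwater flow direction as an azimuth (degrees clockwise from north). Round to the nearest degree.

120°

Differences from OW-A: to OW-B (Δx, Δy, Δh) = (0, -30, -0.04); to OW-C = (10, -20, -0.05).
Solve a·Δx + b·Δy = Δh: det = 0·(-20) − 10·(-30) = 300.
∂h/∂x = [(-0.04)·(-20) − (-0.05)·(-30)] / 300 = -0.002333
∂h/∂y = [0·(-0.05) − 10·(-0.04)] / 300 = +0.001333
Flow direction (−∇h) has components (+0.002333 E, -0.001333 N).
Azimuth = atan2(E, N) = atan2(+0.002333, -0.001333) = 119.7° ≈ 120°.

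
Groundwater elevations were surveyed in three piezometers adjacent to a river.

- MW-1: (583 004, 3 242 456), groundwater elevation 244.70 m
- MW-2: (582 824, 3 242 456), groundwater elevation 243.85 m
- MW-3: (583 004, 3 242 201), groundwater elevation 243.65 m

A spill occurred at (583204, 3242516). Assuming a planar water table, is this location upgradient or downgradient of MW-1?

∂h/∂x = (243.85 − 244.70) / (582824 − 583004) = +0.004722
∂h/∂y = (243.65 − 244.70) / (3242201 − 3242456) = +0.004118
Head at (583204, 3242516) = 244.70 + (+0.004722)·(200) + (+0.004118)·(60) = 245.89 m.
That is higher than the 244.70 m at MW-1, so the point is upgradient.

upgradient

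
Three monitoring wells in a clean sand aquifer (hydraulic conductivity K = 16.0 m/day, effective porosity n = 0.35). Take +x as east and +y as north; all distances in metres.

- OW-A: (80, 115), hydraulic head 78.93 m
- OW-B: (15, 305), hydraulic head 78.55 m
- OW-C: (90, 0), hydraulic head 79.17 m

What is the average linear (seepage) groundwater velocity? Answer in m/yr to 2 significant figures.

36 m/yr

Taking OW-A as reference: OW-B−OW-A = (-65, 190, -0.38); OW-C−OW-A = (10, -115, +0.24).
Solve a·Δx + b·Δy = Δh: det = (-65)·(-115) − 10·190 = 5575.
∂h/∂x = [(-0.38)·(-115) − (+0.24)·190] / 5575 = -0.0003408
∂h/∂y = [(-65)·(+0.24) − 10·(-0.38)] / 5575 = -0.002117
|∇h| = √(-0.0003408² + -0.002117²) = 0.002144
Seepage velocity v = K·i/n = 16.0 × 0.002144 / 0.35 = 0.09801 m/day = 35.8 m/yr.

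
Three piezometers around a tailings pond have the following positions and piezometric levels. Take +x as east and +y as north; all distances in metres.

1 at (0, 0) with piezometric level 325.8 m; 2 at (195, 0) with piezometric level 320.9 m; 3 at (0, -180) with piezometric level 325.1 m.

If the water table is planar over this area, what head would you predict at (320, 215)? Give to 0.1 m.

∂h/∂x = (320.9 − 325.8) / (195 − 0) = -0.02513
∂h/∂y = (325.1 − 325.8) / (-180 − 0) = +0.003889
h(320, 215) = 325.8 + (-0.02513)·(320) + (+0.003889)·(215) = 325.8 -8.041 +0.836 = 318.595 m.

318.6 m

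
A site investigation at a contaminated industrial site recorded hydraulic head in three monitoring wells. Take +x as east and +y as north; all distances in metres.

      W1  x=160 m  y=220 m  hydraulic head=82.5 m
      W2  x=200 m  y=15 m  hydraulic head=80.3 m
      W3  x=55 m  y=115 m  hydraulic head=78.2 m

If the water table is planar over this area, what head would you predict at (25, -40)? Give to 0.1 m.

75.0 m

Taking W1 as reference: W2−W1 = (40, -205, -2.2); W3−W1 = (-105, -105, -4.3).
Determinant of the coordinate differences = 40·(-105) − (-105)·(-205) = -25725.
∂h/∂x = [(-2.2)·(-105) − (-4.3)·(-205)] / -25725 = +0.02529
∂h/∂y = [40·(-4.3) − (-105)·(-2.2)] / -25725 = +0.01567
h(25, -40) = 82.5 + (+0.02529)·(-135) + (+0.01567)·(-260) = 82.5 -3.414 -4.073 = 75.013 m.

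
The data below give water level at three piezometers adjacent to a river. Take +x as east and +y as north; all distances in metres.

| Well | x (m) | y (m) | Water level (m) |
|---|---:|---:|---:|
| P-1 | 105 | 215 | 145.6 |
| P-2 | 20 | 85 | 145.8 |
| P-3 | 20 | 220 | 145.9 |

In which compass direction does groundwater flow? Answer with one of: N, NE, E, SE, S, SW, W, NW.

Taking P-1 as reference: P-2−P-1 = (-85, -130, +0.2); P-3−P-1 = (-85, 5, +0.3).
Determinant of the coordinate differences = (-85)·5 − (-85)·(-130) = -11475.
∂h/∂x = [(+0.2)·5 − (+0.3)·(-130)] / -11475 = -0.003486
∂h/∂y = [(-85)·(+0.3) − (-85)·(+0.2)] / -11475 = +0.0007407
Flow = −∇h = (+0.003486 east, -0.0007407 north), which points east.

E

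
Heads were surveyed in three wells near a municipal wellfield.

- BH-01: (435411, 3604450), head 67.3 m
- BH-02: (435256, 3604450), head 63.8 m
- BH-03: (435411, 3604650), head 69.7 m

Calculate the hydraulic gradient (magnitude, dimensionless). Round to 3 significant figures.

0.0256

∂h/∂x = (63.8 − 67.3) / (435256 − 435411) = +0.02258
∂h/∂y = (69.7 − 67.3) / (3604650 − 3604450) = +0.01200
|∇h| = √(0.02258² + 0.01200²) = 0.02557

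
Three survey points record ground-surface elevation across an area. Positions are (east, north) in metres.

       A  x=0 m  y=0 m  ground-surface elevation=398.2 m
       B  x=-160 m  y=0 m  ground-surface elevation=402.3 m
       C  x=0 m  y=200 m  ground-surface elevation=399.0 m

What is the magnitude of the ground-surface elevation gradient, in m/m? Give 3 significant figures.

∂z/∂x = (402.3 − 398.2) / (-160 − 0) = -0.02563
∂z/∂y = (399.0 − 398.2) / (200 − 0) = +0.004000
|∇f| = √(-0.02563² + 0.004000²) = 0.02594 m/m

0.0259 m/m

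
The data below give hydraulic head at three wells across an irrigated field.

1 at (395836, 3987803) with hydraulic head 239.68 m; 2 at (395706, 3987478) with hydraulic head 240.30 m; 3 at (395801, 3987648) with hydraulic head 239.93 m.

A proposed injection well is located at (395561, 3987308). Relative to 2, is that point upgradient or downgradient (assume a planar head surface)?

With h = a·x + b·y + c and 1 as origin, the differences give:
  (-130)·a + (-325)·b = +0.62
  (-35)·a + (-155)·b = +0.25
Eliminate b (×(-155) and ×(-325), subtract): 8775·a = -14.850 → a = ∂h/∂x = -0.001692
Back-substitute: b = ∂h/∂y = -0.001231.
Head at (395561, 3987308) = 239.68 + (-0.001692)·(-275) + (-0.001231)·(-495) = 240.75 m.
That is higher than the 240.30 m at 2, so the point is upgradient.

upgradient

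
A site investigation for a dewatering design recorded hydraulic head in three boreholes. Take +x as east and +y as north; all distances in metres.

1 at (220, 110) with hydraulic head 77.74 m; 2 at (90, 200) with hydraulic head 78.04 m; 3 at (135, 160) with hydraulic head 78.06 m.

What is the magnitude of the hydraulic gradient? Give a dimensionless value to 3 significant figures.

With h = a·x + b·y + c and 1 as origin, the differences give:
  (-130)·a + 90·b = +0.30
  (-85)·a + 50·b = +0.32
Eliminate b (×50 and ×90, subtract): 1150·a = -13.800 → a = ∂h/∂x = -0.01200
Back-substitute: b = ∂h/∂y = -0.01400.
|∇h| = √(-0.01200² + -0.01400²) = 0.01844

0.0184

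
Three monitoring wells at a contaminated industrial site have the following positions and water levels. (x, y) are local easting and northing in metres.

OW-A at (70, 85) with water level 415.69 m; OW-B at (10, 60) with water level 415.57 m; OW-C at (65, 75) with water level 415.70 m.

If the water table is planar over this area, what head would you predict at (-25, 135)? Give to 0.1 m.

Differences from OW-A: to OW-B (Δx, Δy, Δh) = (-60, -25, -0.12); to OW-C = (-5, -10, +0.01).
Solve a·Δx + b·Δy = Δh: det = (-60)·(-10) − (-5)·(-25) = 475.
∂h/∂x = [(-0.12)·(-10) − (+0.01)·(-25)] / 475 = +0.003053
∂h/∂y = [(-60)·(+0.01) − (-5)·(-0.12)] / 475 = -0.002526
h(-25, 135) = 415.69 + (+0.003053)·(-95) + (-0.002526)·(50) = 415.69 -0.290 -0.126 = 415.274 m.

415.3 m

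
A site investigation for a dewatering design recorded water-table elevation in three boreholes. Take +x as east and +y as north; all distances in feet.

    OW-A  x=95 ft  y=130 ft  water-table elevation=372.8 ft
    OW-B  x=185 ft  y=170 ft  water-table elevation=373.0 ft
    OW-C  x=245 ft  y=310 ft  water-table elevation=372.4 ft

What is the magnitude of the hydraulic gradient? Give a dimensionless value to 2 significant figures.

Taking OW-A as reference: OW-B−OW-A = (90, 40, +0.2); OW-C−OW-A = (150, 180, -0.4).
Determinant of the coordinate differences = 90·180 − 150·40 = 10200.
∂h/∂x = [(+0.2)·180 − (-0.4)·40] / 10200 = +0.005098
∂h/∂y = [90·(-0.4) − 150·(+0.2)] / 10200 = -0.006471
|∇h| = √(0.005098² + -0.006471²) = 0.008238

0.0082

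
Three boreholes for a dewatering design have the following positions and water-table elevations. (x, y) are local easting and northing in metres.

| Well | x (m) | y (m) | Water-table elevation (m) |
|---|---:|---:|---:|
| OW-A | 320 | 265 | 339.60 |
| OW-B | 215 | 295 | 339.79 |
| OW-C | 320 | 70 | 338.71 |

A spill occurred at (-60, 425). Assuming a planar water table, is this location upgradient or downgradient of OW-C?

Taking OW-A as reference: OW-B−OW-A = (-105, 30, +0.19); OW-C−OW-A = (0, -195, -0.89).
Solve a·Δx + b·Δy = Δh: det = (-105)·(-195) − 0·30 = 20475.
∂h/∂x = [(+0.19)·(-195) − (-0.89)·30] / 20475 = -0.0005055
∂h/∂y = [(-105)·(-0.89) − 0·(+0.19)] / 20475 = +0.004564
Head at (-60, 425) = 339.60 + (-0.0005055)·(-380) + (+0.004564)·(160) = 340.52 m.
That is higher than the 338.71 m at OW-C, so the point is upgradient.

upgradient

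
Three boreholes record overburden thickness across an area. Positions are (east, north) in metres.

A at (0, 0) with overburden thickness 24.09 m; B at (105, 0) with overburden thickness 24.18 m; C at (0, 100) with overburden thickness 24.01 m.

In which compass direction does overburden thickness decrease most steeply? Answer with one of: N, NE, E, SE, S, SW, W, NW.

NW

∂d/∂x = (24.18 − 24.09) / (105 − 0) = +0.0008571
∂d/∂y = (24.01 − 24.09) / (100 − 0) = -0.0008000
Steepest decrease is along −∇f = (-0.0008571 E, +0.0008000 N) → northwest.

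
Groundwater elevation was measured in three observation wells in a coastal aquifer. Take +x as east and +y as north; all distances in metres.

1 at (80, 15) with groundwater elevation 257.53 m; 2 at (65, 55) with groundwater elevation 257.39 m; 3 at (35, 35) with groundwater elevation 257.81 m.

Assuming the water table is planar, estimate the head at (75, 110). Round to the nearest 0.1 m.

256.9 m

Taking 1 as reference: 2−1 = (-15, 40, -0.14); 3−1 = (-45, 20, +0.28).
Solve a·Δx + b·Δy = Δh: det = (-15)·20 − (-45)·40 = 1500.
∂h/∂x = [(-0.14)·20 − (+0.28)·40] / 1500 = -0.009333
∂h/∂y = [(-15)·(+0.28) − (-45)·(-0.14)] / 1500 = -0.007000
h(75, 110) = 257.53 + (-0.009333)·(-5) + (-0.007000)·(95) = 257.53 +0.047 -0.665 = 256.912 m.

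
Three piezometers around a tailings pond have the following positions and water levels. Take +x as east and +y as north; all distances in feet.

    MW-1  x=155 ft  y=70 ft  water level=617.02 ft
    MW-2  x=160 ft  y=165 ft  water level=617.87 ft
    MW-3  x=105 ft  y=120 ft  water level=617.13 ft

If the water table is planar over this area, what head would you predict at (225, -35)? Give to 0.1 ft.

With h = a·x + b·y + c and MW-1 as origin, the differences give:
  5·a + 95·b = +0.85
  (-50)·a + 50·b = +0.11
Eliminate b (×50 and ×95, subtract): 5000·a = 32.050 → a = ∂h/∂x = +0.006410
Back-substitute: b = ∂h/∂y = +0.008610.
h(225, -35) = 617.02 + (+0.006410)·(70) + (+0.008610)·(-105) = 617.02 +0.449 -0.904 = 616.565 ft.

616.6 ft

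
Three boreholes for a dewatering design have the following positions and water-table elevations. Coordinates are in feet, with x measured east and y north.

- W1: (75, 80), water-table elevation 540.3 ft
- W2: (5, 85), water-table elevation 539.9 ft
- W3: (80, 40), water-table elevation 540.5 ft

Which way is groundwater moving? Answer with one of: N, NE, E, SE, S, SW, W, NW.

NW

With h = a·x + b·y + c and W1 as origin, the differences give:
  (-70)·a + 5·b = -0.4
  5·a + (-40)·b = +0.2
Eliminate b (×(-40) and ×5, subtract): 2775·a = 15.00 → a = ∂h/∂x = +0.005405
Back-substitute: b = ∂h/∂y = -0.004324.
Flow = −∇h = (-0.005405 east, +0.004324 north), which points northwest.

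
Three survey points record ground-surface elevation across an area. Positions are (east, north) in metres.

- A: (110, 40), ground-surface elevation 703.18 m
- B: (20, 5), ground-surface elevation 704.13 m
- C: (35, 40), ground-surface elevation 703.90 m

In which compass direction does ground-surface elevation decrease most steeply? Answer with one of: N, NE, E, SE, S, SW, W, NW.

With z = a·x + b·y + c and A as origin, the differences give:
  (-90)·a + (-35)·b = +0.95
  (-75)·a + 0·b = +0.72
Eliminate b (×0 and ×(-35), subtract): -2625·a = 25.200 → a = ∂z/∂x = -0.009600
Back-substitute: b = ∂z/∂y = -0.002457.
Steepest decrease is along −∇f = (+0.009600 E, +0.002457 N) → east.

E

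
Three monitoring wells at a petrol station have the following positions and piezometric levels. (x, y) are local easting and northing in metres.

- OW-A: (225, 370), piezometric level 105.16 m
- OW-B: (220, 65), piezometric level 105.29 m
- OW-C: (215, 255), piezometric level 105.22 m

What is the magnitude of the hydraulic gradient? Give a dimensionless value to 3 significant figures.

Three-point gradient (reference OW-A): Δ to OW-B = (-5, -305, +0.13), Δ to OW-C = (-10, -115, +0.06).
∂h/∂x = -0.001354, ∂h/∂y = -0.0004040 (det = -2475).
|∇h| = √(-0.001354² + -0.0004040²) = 0.001413

0.00141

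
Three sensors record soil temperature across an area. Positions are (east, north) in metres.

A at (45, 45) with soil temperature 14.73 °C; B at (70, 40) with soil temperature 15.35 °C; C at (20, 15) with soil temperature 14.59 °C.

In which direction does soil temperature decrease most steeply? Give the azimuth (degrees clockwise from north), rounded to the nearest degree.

302°

Differences from A: to B (Δx, Δy, Δh) = (25, -5, +0.62); to C = (-25, -30, -0.14).
Determinant of the coordinate differences = 25·(-30) − (-25)·(-5) = -875.
∂T/∂x = [(+0.62)·(-30) − (-0.14)·(-5)] / -875 = +0.02206
∂T/∂y = [25·(-0.14) − (-25)·(+0.62)] / -875 = -0.01371
Steepest decrease is along −∇f: components (-0.02206 E, +0.01371 N).
Azimuth = atan2(-0.02206, +0.01371) = 301.9° ≈ 302°.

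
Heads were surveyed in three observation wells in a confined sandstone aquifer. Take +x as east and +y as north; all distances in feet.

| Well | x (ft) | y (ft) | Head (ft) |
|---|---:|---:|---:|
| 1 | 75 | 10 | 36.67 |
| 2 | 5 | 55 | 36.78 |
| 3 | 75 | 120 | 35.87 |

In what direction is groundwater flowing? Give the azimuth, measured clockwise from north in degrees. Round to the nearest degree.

With h = a·x + b·y + c and 1 as origin, the differences give:
  (-70)·a + 45·b = +0.11
  0·a + 110·b = -0.80
Eliminate b (×110 and ×45, subtract): -7700·a = 48.100 → a = ∂h/∂x = -0.006247
Back-substitute: b = ∂h/∂y = -0.007273.
Flow direction (−∇h) has components (+0.006247 E, +0.007273 N).
Azimuth = atan2(E, N) = atan2(+0.006247, +0.007273) = 40.7° ≈ 041°.

041°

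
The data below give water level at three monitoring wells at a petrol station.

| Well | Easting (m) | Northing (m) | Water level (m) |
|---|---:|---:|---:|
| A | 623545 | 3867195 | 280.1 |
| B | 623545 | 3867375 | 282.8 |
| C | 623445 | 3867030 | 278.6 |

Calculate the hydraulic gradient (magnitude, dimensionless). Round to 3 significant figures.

Taking A as reference: B−A = (0, 180, +2.7); C−A = (-100, -165, -1.5).
Solve a·Δx + b·Δy = Δh: det = 0·(-165) − (-100)·180 = 18000.
∂h/∂x = [(+2.7)·(-165) − (-1.5)·180] / 18000 = -0.009750
∂h/∂y = [0·(-1.5) − (-100)·(+2.7)] / 18000 = +0.01500
|∇h| = √(-0.009750² + 0.01500²) = 0.01789

0.0179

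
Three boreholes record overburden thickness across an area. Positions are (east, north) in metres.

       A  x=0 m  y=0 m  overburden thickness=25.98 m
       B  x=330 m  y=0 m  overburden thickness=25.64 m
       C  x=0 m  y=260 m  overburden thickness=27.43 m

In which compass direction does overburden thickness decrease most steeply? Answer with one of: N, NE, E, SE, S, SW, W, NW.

∂d/∂x = (25.64 − 25.98) / (330 − 0) = -0.001030
∂d/∂y = (27.43 − 25.98) / (260 − 0) = +0.005577
Steepest decrease is along −∇f = (+0.001030 E, -0.005577 N) → south.

S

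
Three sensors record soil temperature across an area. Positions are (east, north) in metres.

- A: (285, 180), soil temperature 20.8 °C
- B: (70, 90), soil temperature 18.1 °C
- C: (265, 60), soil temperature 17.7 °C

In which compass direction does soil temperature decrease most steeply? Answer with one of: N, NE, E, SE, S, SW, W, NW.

Three-point gradient (reference A): Δ to B = (-215, -90, -2.7), Δ to C = (-20, -120, -3.1).
∂T/∂x = +0.001875, ∂T/∂y = +0.02552 (det = 24000).
Steepest decrease is along −∇f = (-0.001875 E, -0.02552 N) → south.

S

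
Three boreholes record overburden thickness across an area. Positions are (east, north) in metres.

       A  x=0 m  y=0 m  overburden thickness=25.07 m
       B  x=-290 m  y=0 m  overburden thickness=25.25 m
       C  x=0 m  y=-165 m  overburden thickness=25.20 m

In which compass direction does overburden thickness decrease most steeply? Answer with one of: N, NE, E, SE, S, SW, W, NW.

NE

∂d/∂x = (25.25 − 25.07) / (-290 − 0) = -0.0006207
∂d/∂y = (25.20 − 25.07) / (-165 − 0) = -0.0007879
Steepest decrease is along −∇f = (+0.0006207 E, +0.0007879 N) → northeast.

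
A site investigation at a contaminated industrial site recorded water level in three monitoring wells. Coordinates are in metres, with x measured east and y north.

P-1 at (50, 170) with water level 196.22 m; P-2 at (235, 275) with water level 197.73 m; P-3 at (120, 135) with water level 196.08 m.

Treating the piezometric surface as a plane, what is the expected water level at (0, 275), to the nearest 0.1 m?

Differences from P-1: to P-2 (Δx, Δy, Δh) = (185, 105, +1.51); to P-3 = (70, -35, -0.14).
Solve a·Δx + b·Δy = Δh: det = 185·(-35) − 70·105 = -13825.
∂h/∂x = [(+1.51)·(-35) − (-0.14)·105] / -13825 = +0.002759
∂h/∂y = [185·(-0.14) − 70·(+1.51)] / -13825 = +0.009519
h(0, 275) = 196.22 + (+0.002759)·(-50) + (+0.009519)·(105) = 196.22 -0.138 +0.999 = 197.082 m.

197.1 m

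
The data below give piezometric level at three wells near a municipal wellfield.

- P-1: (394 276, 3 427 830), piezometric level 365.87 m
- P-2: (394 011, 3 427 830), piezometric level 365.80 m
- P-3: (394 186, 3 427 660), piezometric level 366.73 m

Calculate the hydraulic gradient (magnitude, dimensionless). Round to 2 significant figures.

0.0052

Differences from P-1: to P-2 (Δx, Δy, Δh) = (-265, 0, -0.07); to P-3 = (-90, -170, +0.86).
Determinant of the coordinate differences = (-265)·(-170) − (-90)·0 = 45050.
∂h/∂x = [(-0.07)·(-170) − (+0.86)·0] / 45050 = +0.0002642
∂h/∂y = [(-265)·(+0.86) − (-90)·(-0.07)] / 45050 = -0.005199
|∇h| = √(0.0002642² + -0.005199²) = 0.005206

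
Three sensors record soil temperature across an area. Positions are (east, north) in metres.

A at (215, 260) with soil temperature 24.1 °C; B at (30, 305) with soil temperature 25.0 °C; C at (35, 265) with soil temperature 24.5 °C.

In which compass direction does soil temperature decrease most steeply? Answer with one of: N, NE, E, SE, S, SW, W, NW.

S

Taking A as reference: B−A = (-185, 45, +0.9); C−A = (-180, 5, +0.4).
Solve a·Δx + b·Δy = ΔT: det = (-185)·5 − (-180)·45 = 7175.
∂T/∂x = [(+0.9)·5 − (+0.4)·45] / 7175 = -0.001882
∂T/∂y = [(-185)·(+0.4) − (-180)·(+0.9)] / 7175 = +0.01226
Steepest decrease is along −∇f = (+0.001882 E, -0.01226 N) → south.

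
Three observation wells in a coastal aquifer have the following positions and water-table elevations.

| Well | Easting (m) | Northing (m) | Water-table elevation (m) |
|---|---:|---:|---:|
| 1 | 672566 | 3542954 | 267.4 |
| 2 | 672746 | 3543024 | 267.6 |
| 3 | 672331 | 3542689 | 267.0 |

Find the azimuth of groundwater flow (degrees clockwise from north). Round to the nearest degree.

225°

With h = a·x + b·y + c and 1 as origin, the differences give:
  180·a + 70·b = +0.2
  (-235)·a + (-265)·b = -0.4
Eliminate b (×(-265) and ×70, subtract): -31250·a = -25.00 → a = ∂h/∂x = +0.0008000
Back-substitute: b = ∂h/∂y = +0.0008000.
Flow direction (−∇h) has components (-0.0008000 E, -0.0008000 N).
Azimuth = atan2(E, N) = atan2(-0.0008000, -0.0008000) = 225.0° ≈ 225°.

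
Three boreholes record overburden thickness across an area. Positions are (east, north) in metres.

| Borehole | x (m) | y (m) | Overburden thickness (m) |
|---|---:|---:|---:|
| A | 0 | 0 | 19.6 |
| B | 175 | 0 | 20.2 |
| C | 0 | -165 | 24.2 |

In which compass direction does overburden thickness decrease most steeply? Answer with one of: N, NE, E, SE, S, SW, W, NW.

N

∂d/∂x = (20.2 − 19.6) / (175 − 0) = +0.003429
∂d/∂y = (24.2 − 19.6) / (-165 − 0) = -0.02788
Steepest decrease is along −∇f = (-0.003429 E, +0.02788 N) → north.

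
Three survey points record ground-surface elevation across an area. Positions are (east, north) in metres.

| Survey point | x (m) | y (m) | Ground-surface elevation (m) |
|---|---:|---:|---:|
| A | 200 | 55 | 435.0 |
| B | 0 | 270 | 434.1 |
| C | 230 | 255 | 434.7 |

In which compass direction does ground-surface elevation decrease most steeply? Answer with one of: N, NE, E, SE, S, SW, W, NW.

With z = a·x + b·y + c and A as origin, the differences give:
  (-200)·a + 215·b = -0.9
  30·a + 200·b = -0.3
Eliminate b (×200 and ×215, subtract): -46450·a = -115.50 → a = ∂z/∂x = +0.002487
Back-substitute: b = ∂z/∂y = -0.001873.
Steepest decrease is along −∇f = (-0.002487 E, +0.001873 N) → northwest.

NW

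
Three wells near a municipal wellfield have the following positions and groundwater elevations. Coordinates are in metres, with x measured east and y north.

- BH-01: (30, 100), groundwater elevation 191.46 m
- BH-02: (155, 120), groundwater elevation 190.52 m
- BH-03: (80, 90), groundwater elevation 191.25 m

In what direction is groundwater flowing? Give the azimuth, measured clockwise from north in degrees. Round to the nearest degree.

033°

Differences from BH-01: to BH-02 (Δx, Δy, Δh) = (125, 20, -0.94); to BH-03 = (50, -10, -0.21).
Solve a·Δx + b·Δy = Δh: det = 125·(-10) − 50·20 = -2250.
∂h/∂x = [(-0.94)·(-10) − (-0.21)·20] / -2250 = -0.006044
∂h/∂y = [125·(-0.21) − 50·(-0.94)] / -2250 = -0.009222
Flow direction (−∇h) has components (+0.006044 E, +0.009222 N).
Azimuth = atan2(E, N) = atan2(+0.006044, +0.009222) = 33.2° ≈ 033°.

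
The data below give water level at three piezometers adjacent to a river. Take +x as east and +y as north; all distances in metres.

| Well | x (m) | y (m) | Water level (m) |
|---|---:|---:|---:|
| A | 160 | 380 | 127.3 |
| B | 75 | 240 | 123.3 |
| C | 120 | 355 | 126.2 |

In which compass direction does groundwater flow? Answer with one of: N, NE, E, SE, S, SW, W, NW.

SW

With h = a·x + b·y + c and A as origin, the differences give:
  (-85)·a + (-140)·b = -4.0
  (-40)·a + (-25)·b = -1.1
Eliminate b (×(-25) and ×(-140), subtract): -3475·a = -54.00 → a = ∂h/∂x = +0.01554
Back-substitute: b = ∂h/∂y = +0.01914.
Flow = −∇h = (-0.01554 east, -0.01914 north), which points southwest.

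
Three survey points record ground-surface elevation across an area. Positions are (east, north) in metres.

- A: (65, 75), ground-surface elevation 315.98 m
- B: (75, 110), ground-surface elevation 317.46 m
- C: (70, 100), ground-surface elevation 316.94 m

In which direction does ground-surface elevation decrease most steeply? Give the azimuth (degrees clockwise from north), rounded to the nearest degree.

237°

Taking A as reference: B−A = (10, 35, +1.48); C−A = (5, 25, +0.96).
Solve a·Δx + b·Δy = Δz: det = 10·25 − 5·35 = 75.
∂z/∂x = [(+1.48)·25 − (+0.96)·35] / 75 = +0.04533
∂z/∂y = [10·(+0.96) − 5·(+1.48)] / 75 = +0.02933
Steepest decrease is along −∇f: components (-0.04533 E, -0.02933 N).
Azimuth = atan2(-0.04533, -0.02933) = 237.1° ≈ 237°.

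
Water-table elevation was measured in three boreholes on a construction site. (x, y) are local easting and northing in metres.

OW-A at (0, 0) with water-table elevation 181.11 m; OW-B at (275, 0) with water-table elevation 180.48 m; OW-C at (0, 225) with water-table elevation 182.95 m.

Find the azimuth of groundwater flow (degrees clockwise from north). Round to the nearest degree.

∂h/∂x = (180.48 − 181.11) / (275 − 0) = -0.002291
∂h/∂y = (182.95 − 181.11) / (225 − 0) = +0.008178
Flow direction (−∇h) has components (+0.002291 E, -0.008178 N).
Azimuth = atan2(E, N) = atan2(+0.002291, -0.008178) = 164.4° ≈ 164°.

164°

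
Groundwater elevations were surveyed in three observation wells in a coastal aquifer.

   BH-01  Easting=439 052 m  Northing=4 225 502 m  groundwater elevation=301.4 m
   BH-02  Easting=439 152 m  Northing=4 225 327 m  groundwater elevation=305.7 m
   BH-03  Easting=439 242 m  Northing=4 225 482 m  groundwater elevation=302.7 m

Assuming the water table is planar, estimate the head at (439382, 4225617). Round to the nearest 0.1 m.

With h = a·x + b·y + c and BH-01 as origin, the differences give:
  100·a + (-175)·b = +4.3
  190·a + (-20)·b = +1.3
Eliminate b (×(-20) and ×(-175), subtract): 31250·a = 141.50 → a = ∂h/∂x = +0.004528
Back-substitute: b = ∂h/∂y = -0.02198.
h(439382, 4225617) = 301.4 + (+0.004528)·(330) + (-0.02198)·(115) = 301.4 +1.494 -2.528 = 300.366 m.

300.4 m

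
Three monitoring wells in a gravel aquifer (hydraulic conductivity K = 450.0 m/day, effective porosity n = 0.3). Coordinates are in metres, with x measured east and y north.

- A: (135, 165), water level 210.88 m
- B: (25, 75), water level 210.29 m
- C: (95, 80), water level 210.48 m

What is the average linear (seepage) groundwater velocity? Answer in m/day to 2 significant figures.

Taking A as reference: B−A = (-110, -90, -0.59); C−A = (-40, -85, -0.40).
Determinant of the coordinate differences = (-110)·(-85) − (-40)·(-90) = 5750.
∂h/∂x = [(-0.59)·(-85) − (-0.40)·(-90)] / 5750 = +0.002461
∂h/∂y = [(-110)·(-0.40) − (-40)·(-0.59)] / 5750 = +0.003548
|∇h| = √(0.002461² + 0.003548²) = 0.004318
Seepage velocity v = K·i/n = 450.0 × 0.004318 / 0.3 = 6.477 m/day.

6.5 m/day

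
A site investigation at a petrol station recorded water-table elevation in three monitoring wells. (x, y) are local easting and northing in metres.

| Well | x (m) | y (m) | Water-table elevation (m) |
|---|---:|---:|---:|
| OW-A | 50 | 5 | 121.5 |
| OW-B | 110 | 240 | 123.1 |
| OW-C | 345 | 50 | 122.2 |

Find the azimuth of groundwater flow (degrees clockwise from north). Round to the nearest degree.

Taking OW-A as reference: OW-B−OW-A = (60, 235, +1.6); OW-C−OW-A = (295, 45, +0.7).
Solve a·Δx + b·Δy = Δh: det = 60·45 − 295·235 = -66625.
∂h/∂x = [(+1.6)·45 − (+0.7)·235] / -66625 = +0.001388
∂h/∂y = [60·(+0.7) − 295·(+1.6)] / -66625 = +0.006454
Flow direction (−∇h) has components (-0.001388 E, -0.006454 N).
Azimuth = atan2(E, N) = atan2(-0.001388, -0.006454) = 192.1° ≈ 192°.

192°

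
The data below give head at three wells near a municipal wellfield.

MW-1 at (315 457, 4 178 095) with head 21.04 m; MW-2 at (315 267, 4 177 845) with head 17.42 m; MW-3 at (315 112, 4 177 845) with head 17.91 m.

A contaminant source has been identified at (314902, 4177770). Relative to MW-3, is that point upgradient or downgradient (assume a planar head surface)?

Taking MW-1 as reference: MW-2−MW-1 = (-190, -250, -3.62); MW-3−MW-1 = (-345, -250, -3.13).
Solve a·Δx + b·Δy = Δh: det = (-190)·(-250) − (-345)·(-250) = -38750.
∂h/∂x = [(-3.62)·(-250) − (-3.13)·(-250)] / -38750 = -0.003161
∂h/∂y = [(-190)·(-3.13) − (-345)·(-3.62)] / -38750 = +0.01688
Head at (314902, 4177770) = 21.04 + (-0.003161)·(-555) + (+0.01688)·(-325) = 17.31 m.
That is lower than the 17.91 m at MW-3, so the point is downgradient.

downgradient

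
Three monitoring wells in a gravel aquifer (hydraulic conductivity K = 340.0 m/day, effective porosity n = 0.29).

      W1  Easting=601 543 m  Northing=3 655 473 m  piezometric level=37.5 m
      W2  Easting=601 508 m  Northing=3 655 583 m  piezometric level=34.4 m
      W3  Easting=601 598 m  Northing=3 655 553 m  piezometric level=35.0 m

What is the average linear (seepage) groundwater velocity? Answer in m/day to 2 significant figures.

With h = a·x + b·y + c and W1 as origin, the differences give:
  (-35)·a + 110·b = -3.1
  55·a + 80·b = -2.5
Eliminate b (×80 and ×110, subtract): -8850·a = 27.00 → a = ∂h/∂x = -0.003051
Back-substitute: b = ∂h/∂y = -0.02915.
|∇h| = √(-0.003051² + -0.02915²) = 0.02931
Seepage velocity v = K·i/n = 340.0 × 0.02931 / 0.29 = 34.36 m/day.

34 m/day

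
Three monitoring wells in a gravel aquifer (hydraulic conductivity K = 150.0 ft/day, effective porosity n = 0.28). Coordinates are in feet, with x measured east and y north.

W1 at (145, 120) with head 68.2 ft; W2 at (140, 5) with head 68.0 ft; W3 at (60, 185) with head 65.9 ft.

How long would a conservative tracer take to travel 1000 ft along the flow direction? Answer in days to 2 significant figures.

Three-point gradient (reference W1): Δ to W2 = (-5, -115, -0.2), Δ to W3 = (-85, 65, -2.3).
∂h/∂x = +0.02748, ∂h/∂y = +0.0005446 (det = -10100).
|∇h| = √(0.02748² + 0.0005446²) = 0.02749
Seepage velocity v = K·i/n = 150.0 × 0.02749 / 0.28 = 14.73 ft/day.
t = 1000 / 14.73 = 67.89 days.

68 days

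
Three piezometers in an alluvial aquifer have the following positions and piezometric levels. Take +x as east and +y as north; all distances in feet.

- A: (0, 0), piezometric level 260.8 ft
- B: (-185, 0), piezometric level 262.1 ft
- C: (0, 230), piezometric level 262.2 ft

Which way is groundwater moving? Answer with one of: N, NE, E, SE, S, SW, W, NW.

SE

∂h/∂x = (262.1 − 260.8) / (-185 − 0) = -0.007027
∂h/∂y = (262.2 − 260.8) / (230 − 0) = +0.006087
Flow = −∇h = (+0.007027 east, -0.006087 north), which points southeast.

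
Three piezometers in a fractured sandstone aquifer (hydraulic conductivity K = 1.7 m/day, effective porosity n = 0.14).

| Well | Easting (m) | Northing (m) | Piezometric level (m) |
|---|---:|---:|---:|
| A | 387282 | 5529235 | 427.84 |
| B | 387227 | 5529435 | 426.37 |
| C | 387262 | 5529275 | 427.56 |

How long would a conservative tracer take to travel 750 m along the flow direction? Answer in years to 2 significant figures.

Three-point gradient (reference A): Δ to B = (-55, 200, -1.47), Δ to C = (-20, 40, -0.28).
∂h/∂x = -0.001556, ∂h/∂y = -0.007778 (det = 1800).
|∇h| = √(-0.001556² + -0.007778²) = 0.007932
Seepage velocity v = K·i/n = 1.7 × 0.007932 / 0.14 = 0.09632 m/day.
t = 750 / 0.09632 = 7787 days = 21.3 years.

21 years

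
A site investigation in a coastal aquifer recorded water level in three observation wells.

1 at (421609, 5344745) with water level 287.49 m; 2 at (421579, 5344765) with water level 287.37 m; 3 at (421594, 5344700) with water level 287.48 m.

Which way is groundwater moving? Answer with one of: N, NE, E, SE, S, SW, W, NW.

Differences from 1: to 2 (Δx, Δy, Δh) = (-30, 20, -0.12); to 3 = (-15, -45, -0.01).
Solve a·Δx + b·Δy = Δh: det = (-30)·(-45) − (-15)·20 = 1650.
∂h/∂x = [(-0.12)·(-45) − (-0.01)·20] / 1650 = +0.003394
∂h/∂y = [(-30)·(-0.01) − (-15)·(-0.12)] / 1650 = -0.0009091
Flow = −∇h = (-0.003394 east, +0.0009091 north), which points west.

W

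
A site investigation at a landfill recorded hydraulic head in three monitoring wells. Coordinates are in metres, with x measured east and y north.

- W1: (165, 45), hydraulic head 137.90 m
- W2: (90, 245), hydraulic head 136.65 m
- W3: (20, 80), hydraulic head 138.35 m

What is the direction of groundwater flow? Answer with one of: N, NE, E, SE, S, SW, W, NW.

NE

With h = a·x + b·y + c and W1 as origin, the differences give:
  (-75)·a + 200·b = -1.25
  (-145)·a + 35·b = +0.45
Eliminate b (×35 and ×200, subtract): 26375·a = -133.750 → a = ∂h/∂x = -0.005071
Back-substitute: b = ∂h/∂y = -0.008152.
Flow = −∇h = (+0.005071 east, +0.008152 north), which points northeast.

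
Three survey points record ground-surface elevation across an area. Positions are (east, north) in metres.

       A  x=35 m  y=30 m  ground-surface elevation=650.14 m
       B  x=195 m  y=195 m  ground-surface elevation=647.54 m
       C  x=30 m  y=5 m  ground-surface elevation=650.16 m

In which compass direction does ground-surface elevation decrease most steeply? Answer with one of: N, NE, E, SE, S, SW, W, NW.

E

Differences from A: to B (Δx, Δy, Δh) = (160, 165, -2.60); to C = (-5, -25, +0.02).
Solve a·Δx + b·Δy = Δz: det = 160·(-25) − (-5)·165 = -3175.
∂z/∂x = [(-2.60)·(-25) − (+0.02)·165] / -3175 = -0.01943
∂z/∂y = [160·(+0.02) − (-5)·(-2.60)] / -3175 = +0.003087
Steepest decrease is along −∇f = (+0.01943 E, -0.003087 N) → east.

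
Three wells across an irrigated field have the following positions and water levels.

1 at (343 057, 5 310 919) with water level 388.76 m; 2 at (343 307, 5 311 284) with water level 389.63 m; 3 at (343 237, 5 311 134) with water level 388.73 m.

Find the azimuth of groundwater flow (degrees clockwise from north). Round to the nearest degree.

130°

Differences from 1: to 2 (Δx, Δy, Δh) = (250, 365, +0.87); to 3 = (180, 215, -0.03).
Determinant of the coordinate differences = 250·215 − 180·365 = -11950.
∂h/∂x = [(+0.87)·215 − (-0.03)·365] / -11950 = -0.01657
∂h/∂y = [250·(-0.03) − 180·(+0.87)] / -11950 = +0.01373
Flow direction (−∇h) has components (+0.01657 E, -0.01373 N).
Azimuth = atan2(E, N) = atan2(+0.01657, -0.01373) = 129.7° ≈ 130°.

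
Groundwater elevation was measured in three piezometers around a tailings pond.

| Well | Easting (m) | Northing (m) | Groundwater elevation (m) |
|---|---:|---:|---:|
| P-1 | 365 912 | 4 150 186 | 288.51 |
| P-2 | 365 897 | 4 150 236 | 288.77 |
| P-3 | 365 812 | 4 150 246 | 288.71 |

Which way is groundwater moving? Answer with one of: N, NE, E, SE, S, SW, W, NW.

Differences from P-1: to P-2 (Δx, Δy, Δh) = (-15, 50, +0.26); to P-3 = (-100, 60, +0.20).
Determinant of the coordinate differences = (-15)·60 − (-100)·50 = 4100.
∂h/∂x = [(+0.26)·60 − (+0.20)·50] / 4100 = +0.001366
∂h/∂y = [(-15)·(+0.20) − (-100)·(+0.26)] / 4100 = +0.005610
Flow = −∇h = (-0.001366 east, -0.005610 north), which points south.

S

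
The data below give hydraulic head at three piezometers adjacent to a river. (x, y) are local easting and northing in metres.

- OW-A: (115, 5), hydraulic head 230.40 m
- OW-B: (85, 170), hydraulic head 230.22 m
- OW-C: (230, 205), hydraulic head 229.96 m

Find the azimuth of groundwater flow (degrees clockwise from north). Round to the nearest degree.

With h = a·x + b·y + c and OW-A as origin, the differences give:
  (-30)·a + 165·b = -0.18
  115·a + 200·b = -0.44
Eliminate b (×200 and ×165, subtract): -24975·a = 36.600 → a = ∂h/∂x = -0.001465
Back-substitute: b = ∂h/∂y = -0.001357.
Flow direction (−∇h) has components (+0.001465 E, +0.001357 N).
Azimuth = atan2(E, N) = atan2(+0.001465, +0.001357) = 47.2° ≈ 047°.

047°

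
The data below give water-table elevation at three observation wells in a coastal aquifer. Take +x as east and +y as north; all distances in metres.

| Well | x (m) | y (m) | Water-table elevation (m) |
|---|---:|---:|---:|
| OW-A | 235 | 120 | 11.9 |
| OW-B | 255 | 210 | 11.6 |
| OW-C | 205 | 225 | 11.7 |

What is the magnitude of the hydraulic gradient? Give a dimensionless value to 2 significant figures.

0.0039

Three-point gradient (reference OW-A): Δ to OW-B = (20, 90, -0.3), Δ to OW-C = (-30, 105, -0.2).
∂h/∂x = -0.002812, ∂h/∂y = -0.002708 (det = 4800).
|∇h| = √(-0.002812² + -0.002708²) = 0.003904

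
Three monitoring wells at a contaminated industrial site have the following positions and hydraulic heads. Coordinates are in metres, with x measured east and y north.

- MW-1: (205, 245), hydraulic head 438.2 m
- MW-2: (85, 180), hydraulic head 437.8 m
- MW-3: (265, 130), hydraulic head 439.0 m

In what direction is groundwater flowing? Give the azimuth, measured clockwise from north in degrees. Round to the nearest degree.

Taking MW-1 as reference: MW-2−MW-1 = (-120, -65, -0.4); MW-3−MW-1 = (60, -115, +0.8).
Determinant of the coordinate differences = (-120)·(-115) − 60·(-65) = 17700.
∂h/∂x = [(-0.4)·(-115) − (+0.8)·(-65)] / 17700 = +0.005537
∂h/∂y = [(-120)·(+0.8) − 60·(-0.4)] / 17700 = -0.004068
Flow direction (−∇h) has components (-0.005537 E, +0.004068 N).
Azimuth = atan2(E, N) = atan2(-0.005537, +0.004068) = 306.3° ≈ 306°.

306°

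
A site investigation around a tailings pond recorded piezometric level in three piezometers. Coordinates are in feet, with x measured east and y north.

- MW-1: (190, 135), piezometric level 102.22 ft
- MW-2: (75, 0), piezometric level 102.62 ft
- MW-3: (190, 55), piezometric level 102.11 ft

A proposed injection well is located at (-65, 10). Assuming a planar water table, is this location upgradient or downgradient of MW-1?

upgradient

Taking MW-1 as reference: MW-2−MW-1 = (-115, -135, +0.40); MW-3−MW-1 = (0, -80, -0.11).
Determinant of the coordinate differences = (-115)·(-80) − 0·(-135) = 9200.
∂h/∂x = [(+0.40)·(-80) − (-0.11)·(-135)] / 9200 = -0.005092
∂h/∂y = [(-115)·(-0.11) − 0·(+0.40)] / 9200 = +0.001375
Head at (-65, 10) = 102.22 + (-0.005092)·(-255) + (+0.001375)·(-125) = 103.35 ft.
That is higher than the 102.22 ft at MW-1, so the point is upgradient.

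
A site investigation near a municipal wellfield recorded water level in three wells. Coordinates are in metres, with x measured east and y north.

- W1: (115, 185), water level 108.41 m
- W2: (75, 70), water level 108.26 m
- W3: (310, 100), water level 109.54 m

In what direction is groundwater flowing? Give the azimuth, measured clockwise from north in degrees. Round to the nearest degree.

276°

With h = a·x + b·y + c and W1 as origin, the differences give:
  (-40)·a + (-115)·b = -0.15
  195·a + (-85)·b = +1.13
Eliminate b (×(-85) and ×(-115), subtract): 25825·a = 142.700 → a = ∂h/∂x = +0.005526
Back-substitute: b = ∂h/∂y = -0.0006176.
Flow direction (−∇h) has components (-0.005526 E, +0.0006176 N).
Azimuth = atan2(E, N) = atan2(-0.005526, +0.0006176) = 276.4° ≈ 276°.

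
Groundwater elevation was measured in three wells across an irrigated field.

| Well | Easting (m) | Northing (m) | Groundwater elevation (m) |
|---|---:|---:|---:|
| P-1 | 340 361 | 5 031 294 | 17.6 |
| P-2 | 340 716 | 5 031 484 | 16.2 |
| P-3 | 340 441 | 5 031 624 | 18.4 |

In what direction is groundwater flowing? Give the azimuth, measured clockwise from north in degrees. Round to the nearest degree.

With h = a·x + b·y + c and P-1 as origin, the differences give:
  355·a + 190·b = -1.4
  80·a + 330·b = +0.8
Eliminate b (×330 and ×190, subtract): 101950·a = -614.00 → a = ∂h/∂x = -0.006023
Back-substitute: b = ∂h/∂y = +0.003884.
Flow direction (−∇h) has components (+0.006023 E, -0.003884 N).
Azimuth = atan2(E, N) = atan2(+0.006023, -0.003884) = 122.8° ≈ 123°.

123°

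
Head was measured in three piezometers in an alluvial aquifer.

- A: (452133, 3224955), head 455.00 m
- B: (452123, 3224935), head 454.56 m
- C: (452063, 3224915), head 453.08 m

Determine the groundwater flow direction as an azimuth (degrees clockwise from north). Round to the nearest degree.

Taking A as reference: B−A = (-10, -20, -0.44); C−A = (-70, -40, -1.92).
Solve a·Δx + b·Δy = Δh: det = (-10)·(-40) − (-70)·(-20) = -1000.
∂h/∂x = [(-0.44)·(-40) − (-1.92)·(-20)] / -1000 = +0.02080
∂h/∂y = [(-10)·(-1.92) − (-70)·(-0.44)] / -1000 = +0.01160
Flow direction (−∇h) has components (-0.02080 E, -0.01160 N).
Azimuth = atan2(E, N) = atan2(-0.02080, -0.01160) = 240.9° ≈ 241°.

241°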